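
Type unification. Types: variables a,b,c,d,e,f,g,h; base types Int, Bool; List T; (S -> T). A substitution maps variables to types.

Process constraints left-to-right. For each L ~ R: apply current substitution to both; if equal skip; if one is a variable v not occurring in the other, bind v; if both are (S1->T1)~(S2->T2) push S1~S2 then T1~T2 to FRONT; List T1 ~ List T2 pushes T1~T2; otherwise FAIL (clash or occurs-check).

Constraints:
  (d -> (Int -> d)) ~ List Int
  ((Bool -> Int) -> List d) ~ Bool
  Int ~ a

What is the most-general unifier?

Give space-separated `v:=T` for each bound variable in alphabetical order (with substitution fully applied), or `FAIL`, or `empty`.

Answer: FAIL

Derivation:
step 1: unify (d -> (Int -> d)) ~ List Int  [subst: {-} | 2 pending]
  clash: (d -> (Int -> d)) vs List Int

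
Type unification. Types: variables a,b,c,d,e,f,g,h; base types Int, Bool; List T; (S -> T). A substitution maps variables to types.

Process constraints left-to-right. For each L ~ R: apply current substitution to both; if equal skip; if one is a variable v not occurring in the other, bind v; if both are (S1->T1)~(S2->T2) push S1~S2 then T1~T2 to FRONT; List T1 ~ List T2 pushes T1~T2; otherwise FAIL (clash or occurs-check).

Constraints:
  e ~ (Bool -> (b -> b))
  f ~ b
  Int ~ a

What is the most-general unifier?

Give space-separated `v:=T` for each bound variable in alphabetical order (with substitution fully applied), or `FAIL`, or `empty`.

Answer: a:=Int e:=(Bool -> (b -> b)) f:=b

Derivation:
step 1: unify e ~ (Bool -> (b -> b))  [subst: {-} | 2 pending]
  bind e := (Bool -> (b -> b))
step 2: unify f ~ b  [subst: {e:=(Bool -> (b -> b))} | 1 pending]
  bind f := b
step 3: unify Int ~ a  [subst: {e:=(Bool -> (b -> b)), f:=b} | 0 pending]
  bind a := Int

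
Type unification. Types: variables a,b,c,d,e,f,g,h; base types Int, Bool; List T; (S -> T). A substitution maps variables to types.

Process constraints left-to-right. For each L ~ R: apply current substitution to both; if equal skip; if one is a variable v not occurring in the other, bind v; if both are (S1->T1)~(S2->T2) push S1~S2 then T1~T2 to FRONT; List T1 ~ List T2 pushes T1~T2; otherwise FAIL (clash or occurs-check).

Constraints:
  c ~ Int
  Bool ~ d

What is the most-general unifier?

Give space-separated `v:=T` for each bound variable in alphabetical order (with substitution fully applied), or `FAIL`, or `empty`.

Answer: c:=Int d:=Bool

Derivation:
step 1: unify c ~ Int  [subst: {-} | 1 pending]
  bind c := Int
step 2: unify Bool ~ d  [subst: {c:=Int} | 0 pending]
  bind d := Bool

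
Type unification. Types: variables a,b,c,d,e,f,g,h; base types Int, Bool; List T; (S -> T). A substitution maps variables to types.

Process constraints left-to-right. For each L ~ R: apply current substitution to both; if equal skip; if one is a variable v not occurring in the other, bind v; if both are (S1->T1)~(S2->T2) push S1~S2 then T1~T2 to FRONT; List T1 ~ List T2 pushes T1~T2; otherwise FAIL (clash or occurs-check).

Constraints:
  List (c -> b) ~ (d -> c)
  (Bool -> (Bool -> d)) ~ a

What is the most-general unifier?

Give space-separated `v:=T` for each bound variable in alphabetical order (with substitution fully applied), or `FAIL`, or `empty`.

step 1: unify List (c -> b) ~ (d -> c)  [subst: {-} | 1 pending]
  clash: List (c -> b) vs (d -> c)

Answer: FAIL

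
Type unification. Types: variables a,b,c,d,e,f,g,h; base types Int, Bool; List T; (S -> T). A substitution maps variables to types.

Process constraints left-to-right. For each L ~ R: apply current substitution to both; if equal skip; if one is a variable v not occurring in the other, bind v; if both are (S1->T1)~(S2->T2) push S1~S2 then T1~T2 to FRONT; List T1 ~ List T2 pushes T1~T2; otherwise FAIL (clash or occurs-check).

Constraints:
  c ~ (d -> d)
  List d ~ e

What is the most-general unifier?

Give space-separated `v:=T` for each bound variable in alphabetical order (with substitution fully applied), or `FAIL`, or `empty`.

step 1: unify c ~ (d -> d)  [subst: {-} | 1 pending]
  bind c := (d -> d)
step 2: unify List d ~ e  [subst: {c:=(d -> d)} | 0 pending]
  bind e := List d

Answer: c:=(d -> d) e:=List d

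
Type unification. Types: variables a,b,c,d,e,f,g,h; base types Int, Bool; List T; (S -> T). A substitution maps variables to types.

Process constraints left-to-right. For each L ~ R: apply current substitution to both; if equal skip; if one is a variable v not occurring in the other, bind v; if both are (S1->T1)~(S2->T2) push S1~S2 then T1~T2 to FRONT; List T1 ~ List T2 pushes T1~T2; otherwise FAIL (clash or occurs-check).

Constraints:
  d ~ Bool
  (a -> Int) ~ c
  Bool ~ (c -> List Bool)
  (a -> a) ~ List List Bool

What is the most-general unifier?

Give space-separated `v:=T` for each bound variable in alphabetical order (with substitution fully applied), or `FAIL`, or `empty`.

step 1: unify d ~ Bool  [subst: {-} | 3 pending]
  bind d := Bool
step 2: unify (a -> Int) ~ c  [subst: {d:=Bool} | 2 pending]
  bind c := (a -> Int)
step 3: unify Bool ~ ((a -> Int) -> List Bool)  [subst: {d:=Bool, c:=(a -> Int)} | 1 pending]
  clash: Bool vs ((a -> Int) -> List Bool)

Answer: FAIL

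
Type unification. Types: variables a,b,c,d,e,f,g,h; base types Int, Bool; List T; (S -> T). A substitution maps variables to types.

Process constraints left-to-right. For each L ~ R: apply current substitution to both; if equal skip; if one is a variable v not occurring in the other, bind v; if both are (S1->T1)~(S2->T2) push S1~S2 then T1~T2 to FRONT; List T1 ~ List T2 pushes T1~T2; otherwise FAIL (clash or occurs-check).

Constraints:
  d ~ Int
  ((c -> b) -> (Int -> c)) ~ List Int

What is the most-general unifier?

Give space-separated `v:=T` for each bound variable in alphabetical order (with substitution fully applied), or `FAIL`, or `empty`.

Answer: FAIL

Derivation:
step 1: unify d ~ Int  [subst: {-} | 1 pending]
  bind d := Int
step 2: unify ((c -> b) -> (Int -> c)) ~ List Int  [subst: {d:=Int} | 0 pending]
  clash: ((c -> b) -> (Int -> c)) vs List Int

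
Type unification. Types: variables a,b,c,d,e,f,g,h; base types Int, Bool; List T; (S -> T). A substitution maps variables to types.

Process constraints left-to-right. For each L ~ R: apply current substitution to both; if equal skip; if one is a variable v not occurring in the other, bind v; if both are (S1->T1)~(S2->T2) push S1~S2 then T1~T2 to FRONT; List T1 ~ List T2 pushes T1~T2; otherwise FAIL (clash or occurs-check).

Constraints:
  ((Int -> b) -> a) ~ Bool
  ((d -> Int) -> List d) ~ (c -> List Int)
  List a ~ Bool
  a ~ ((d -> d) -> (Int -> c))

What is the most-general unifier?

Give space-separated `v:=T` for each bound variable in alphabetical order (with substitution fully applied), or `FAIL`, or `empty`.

Answer: FAIL

Derivation:
step 1: unify ((Int -> b) -> a) ~ Bool  [subst: {-} | 3 pending]
  clash: ((Int -> b) -> a) vs Bool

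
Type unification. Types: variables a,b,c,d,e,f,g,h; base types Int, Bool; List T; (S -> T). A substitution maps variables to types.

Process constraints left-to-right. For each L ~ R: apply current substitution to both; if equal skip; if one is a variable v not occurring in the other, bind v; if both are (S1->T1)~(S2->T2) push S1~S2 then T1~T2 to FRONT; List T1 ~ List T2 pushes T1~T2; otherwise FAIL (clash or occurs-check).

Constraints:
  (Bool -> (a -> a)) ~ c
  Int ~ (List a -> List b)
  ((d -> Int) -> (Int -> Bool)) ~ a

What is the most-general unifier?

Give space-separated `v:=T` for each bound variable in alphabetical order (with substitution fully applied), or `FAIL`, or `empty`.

step 1: unify (Bool -> (a -> a)) ~ c  [subst: {-} | 2 pending]
  bind c := (Bool -> (a -> a))
step 2: unify Int ~ (List a -> List b)  [subst: {c:=(Bool -> (a -> a))} | 1 pending]
  clash: Int vs (List a -> List b)

Answer: FAIL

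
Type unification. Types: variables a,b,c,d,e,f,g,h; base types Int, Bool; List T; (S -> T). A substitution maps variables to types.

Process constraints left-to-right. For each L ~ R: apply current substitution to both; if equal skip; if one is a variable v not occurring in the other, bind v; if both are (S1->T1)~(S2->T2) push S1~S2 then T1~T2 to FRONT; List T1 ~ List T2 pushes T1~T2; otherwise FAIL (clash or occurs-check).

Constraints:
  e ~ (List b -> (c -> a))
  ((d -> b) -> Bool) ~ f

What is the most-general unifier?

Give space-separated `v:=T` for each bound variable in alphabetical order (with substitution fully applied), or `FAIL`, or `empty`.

Answer: e:=(List b -> (c -> a)) f:=((d -> b) -> Bool)

Derivation:
step 1: unify e ~ (List b -> (c -> a))  [subst: {-} | 1 pending]
  bind e := (List b -> (c -> a))
step 2: unify ((d -> b) -> Bool) ~ f  [subst: {e:=(List b -> (c -> a))} | 0 pending]
  bind f := ((d -> b) -> Bool)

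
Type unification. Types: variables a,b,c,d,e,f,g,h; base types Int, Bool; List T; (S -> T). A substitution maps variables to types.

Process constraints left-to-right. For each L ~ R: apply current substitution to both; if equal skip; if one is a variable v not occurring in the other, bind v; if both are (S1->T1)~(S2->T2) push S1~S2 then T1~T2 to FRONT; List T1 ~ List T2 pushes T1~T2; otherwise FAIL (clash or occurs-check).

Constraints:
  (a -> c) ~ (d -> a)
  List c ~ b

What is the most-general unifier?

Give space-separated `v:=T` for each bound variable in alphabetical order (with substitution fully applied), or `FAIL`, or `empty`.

step 1: unify (a -> c) ~ (d -> a)  [subst: {-} | 1 pending]
  -> decompose arrow: push a~d, c~a
step 2: unify a ~ d  [subst: {-} | 2 pending]
  bind a := d
step 3: unify c ~ d  [subst: {a:=d} | 1 pending]
  bind c := d
step 4: unify List d ~ b  [subst: {a:=d, c:=d} | 0 pending]
  bind b := List d

Answer: a:=d b:=List d c:=d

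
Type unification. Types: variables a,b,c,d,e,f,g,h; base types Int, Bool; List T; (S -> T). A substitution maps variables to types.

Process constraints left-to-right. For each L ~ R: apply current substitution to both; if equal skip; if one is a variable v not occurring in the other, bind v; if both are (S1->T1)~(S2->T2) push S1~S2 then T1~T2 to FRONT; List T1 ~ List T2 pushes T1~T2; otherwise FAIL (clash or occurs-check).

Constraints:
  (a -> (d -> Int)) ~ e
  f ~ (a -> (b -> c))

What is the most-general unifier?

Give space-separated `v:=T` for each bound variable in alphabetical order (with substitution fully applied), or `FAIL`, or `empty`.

Answer: e:=(a -> (d -> Int)) f:=(a -> (b -> c))

Derivation:
step 1: unify (a -> (d -> Int)) ~ e  [subst: {-} | 1 pending]
  bind e := (a -> (d -> Int))
step 2: unify f ~ (a -> (b -> c))  [subst: {e:=(a -> (d -> Int))} | 0 pending]
  bind f := (a -> (b -> c))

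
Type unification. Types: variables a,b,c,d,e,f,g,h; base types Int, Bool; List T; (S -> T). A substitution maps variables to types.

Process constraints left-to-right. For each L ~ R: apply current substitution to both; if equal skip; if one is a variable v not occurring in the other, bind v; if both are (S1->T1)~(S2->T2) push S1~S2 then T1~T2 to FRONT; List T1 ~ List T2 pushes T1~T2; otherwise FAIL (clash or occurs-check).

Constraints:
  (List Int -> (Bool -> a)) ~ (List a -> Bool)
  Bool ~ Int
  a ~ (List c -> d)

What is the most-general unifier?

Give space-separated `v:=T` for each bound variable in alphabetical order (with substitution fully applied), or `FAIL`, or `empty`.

Answer: FAIL

Derivation:
step 1: unify (List Int -> (Bool -> a)) ~ (List a -> Bool)  [subst: {-} | 2 pending]
  -> decompose arrow: push List Int~List a, (Bool -> a)~Bool
step 2: unify List Int ~ List a  [subst: {-} | 3 pending]
  -> decompose List: push Int~a
step 3: unify Int ~ a  [subst: {-} | 3 pending]
  bind a := Int
step 4: unify (Bool -> Int) ~ Bool  [subst: {a:=Int} | 2 pending]
  clash: (Bool -> Int) vs Bool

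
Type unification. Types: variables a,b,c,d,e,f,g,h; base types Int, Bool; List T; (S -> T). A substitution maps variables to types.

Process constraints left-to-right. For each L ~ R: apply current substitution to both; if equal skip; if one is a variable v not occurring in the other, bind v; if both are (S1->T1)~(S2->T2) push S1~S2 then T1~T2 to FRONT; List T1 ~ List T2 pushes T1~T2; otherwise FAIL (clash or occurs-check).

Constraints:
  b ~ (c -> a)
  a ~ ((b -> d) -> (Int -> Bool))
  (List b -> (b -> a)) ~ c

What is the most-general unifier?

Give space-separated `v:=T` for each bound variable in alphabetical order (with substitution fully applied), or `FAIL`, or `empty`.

step 1: unify b ~ (c -> a)  [subst: {-} | 2 pending]
  bind b := (c -> a)
step 2: unify a ~ (((c -> a) -> d) -> (Int -> Bool))  [subst: {b:=(c -> a)} | 1 pending]
  occurs-check fail: a in (((c -> a) -> d) -> (Int -> Bool))

Answer: FAIL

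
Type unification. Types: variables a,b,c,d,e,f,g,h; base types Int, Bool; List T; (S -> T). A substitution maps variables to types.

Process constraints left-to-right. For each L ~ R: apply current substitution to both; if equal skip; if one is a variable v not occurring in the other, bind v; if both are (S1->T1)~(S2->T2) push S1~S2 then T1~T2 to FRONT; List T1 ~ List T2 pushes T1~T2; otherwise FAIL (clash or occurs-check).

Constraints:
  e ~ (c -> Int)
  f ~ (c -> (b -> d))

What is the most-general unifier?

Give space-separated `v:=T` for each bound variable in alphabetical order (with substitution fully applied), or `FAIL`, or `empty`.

step 1: unify e ~ (c -> Int)  [subst: {-} | 1 pending]
  bind e := (c -> Int)
step 2: unify f ~ (c -> (b -> d))  [subst: {e:=(c -> Int)} | 0 pending]
  bind f := (c -> (b -> d))

Answer: e:=(c -> Int) f:=(c -> (b -> d))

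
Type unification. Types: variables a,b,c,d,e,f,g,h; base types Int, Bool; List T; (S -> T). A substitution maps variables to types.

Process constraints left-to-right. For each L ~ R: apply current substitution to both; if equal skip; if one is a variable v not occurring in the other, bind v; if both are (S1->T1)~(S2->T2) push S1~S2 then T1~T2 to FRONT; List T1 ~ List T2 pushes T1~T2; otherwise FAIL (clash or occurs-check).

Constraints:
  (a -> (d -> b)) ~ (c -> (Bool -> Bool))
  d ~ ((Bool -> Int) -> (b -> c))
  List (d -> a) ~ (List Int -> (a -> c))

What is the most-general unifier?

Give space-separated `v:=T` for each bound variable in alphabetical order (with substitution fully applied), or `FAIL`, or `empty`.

step 1: unify (a -> (d -> b)) ~ (c -> (Bool -> Bool))  [subst: {-} | 2 pending]
  -> decompose arrow: push a~c, (d -> b)~(Bool -> Bool)
step 2: unify a ~ c  [subst: {-} | 3 pending]
  bind a := c
step 3: unify (d -> b) ~ (Bool -> Bool)  [subst: {a:=c} | 2 pending]
  -> decompose arrow: push d~Bool, b~Bool
step 4: unify d ~ Bool  [subst: {a:=c} | 3 pending]
  bind d := Bool
step 5: unify b ~ Bool  [subst: {a:=c, d:=Bool} | 2 pending]
  bind b := Bool
step 6: unify Bool ~ ((Bool -> Int) -> (Bool -> c))  [subst: {a:=c, d:=Bool, b:=Bool} | 1 pending]
  clash: Bool vs ((Bool -> Int) -> (Bool -> c))

Answer: FAIL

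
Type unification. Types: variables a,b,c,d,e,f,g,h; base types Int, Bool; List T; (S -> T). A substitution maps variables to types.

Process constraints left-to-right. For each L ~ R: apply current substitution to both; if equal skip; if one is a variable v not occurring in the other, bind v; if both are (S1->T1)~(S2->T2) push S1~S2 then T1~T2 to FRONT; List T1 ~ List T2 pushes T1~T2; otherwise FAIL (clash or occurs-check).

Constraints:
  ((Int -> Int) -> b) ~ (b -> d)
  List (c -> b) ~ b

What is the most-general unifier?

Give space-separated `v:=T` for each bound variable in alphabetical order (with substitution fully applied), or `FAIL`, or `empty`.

step 1: unify ((Int -> Int) -> b) ~ (b -> d)  [subst: {-} | 1 pending]
  -> decompose arrow: push (Int -> Int)~b, b~d
step 2: unify (Int -> Int) ~ b  [subst: {-} | 2 pending]
  bind b := (Int -> Int)
step 3: unify (Int -> Int) ~ d  [subst: {b:=(Int -> Int)} | 1 pending]
  bind d := (Int -> Int)
step 4: unify List (c -> (Int -> Int)) ~ (Int -> Int)  [subst: {b:=(Int -> Int), d:=(Int -> Int)} | 0 pending]
  clash: List (c -> (Int -> Int)) vs (Int -> Int)

Answer: FAIL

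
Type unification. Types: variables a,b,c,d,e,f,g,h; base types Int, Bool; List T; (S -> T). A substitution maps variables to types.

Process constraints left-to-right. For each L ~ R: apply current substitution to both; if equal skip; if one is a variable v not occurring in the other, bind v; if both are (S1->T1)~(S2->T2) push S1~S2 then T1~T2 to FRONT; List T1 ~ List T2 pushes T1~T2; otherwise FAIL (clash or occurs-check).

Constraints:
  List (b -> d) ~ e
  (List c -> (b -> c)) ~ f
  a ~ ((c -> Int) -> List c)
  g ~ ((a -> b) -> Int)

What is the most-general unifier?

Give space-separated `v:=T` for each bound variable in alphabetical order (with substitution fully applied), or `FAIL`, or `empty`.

step 1: unify List (b -> d) ~ e  [subst: {-} | 3 pending]
  bind e := List (b -> d)
step 2: unify (List c -> (b -> c)) ~ f  [subst: {e:=List (b -> d)} | 2 pending]
  bind f := (List c -> (b -> c))
step 3: unify a ~ ((c -> Int) -> List c)  [subst: {e:=List (b -> d), f:=(List c -> (b -> c))} | 1 pending]
  bind a := ((c -> Int) -> List c)
step 4: unify g ~ ((((c -> Int) -> List c) -> b) -> Int)  [subst: {e:=List (b -> d), f:=(List c -> (b -> c)), a:=((c -> Int) -> List c)} | 0 pending]
  bind g := ((((c -> Int) -> List c) -> b) -> Int)

Answer: a:=((c -> Int) -> List c) e:=List (b -> d) f:=(List c -> (b -> c)) g:=((((c -> Int) -> List c) -> b) -> Int)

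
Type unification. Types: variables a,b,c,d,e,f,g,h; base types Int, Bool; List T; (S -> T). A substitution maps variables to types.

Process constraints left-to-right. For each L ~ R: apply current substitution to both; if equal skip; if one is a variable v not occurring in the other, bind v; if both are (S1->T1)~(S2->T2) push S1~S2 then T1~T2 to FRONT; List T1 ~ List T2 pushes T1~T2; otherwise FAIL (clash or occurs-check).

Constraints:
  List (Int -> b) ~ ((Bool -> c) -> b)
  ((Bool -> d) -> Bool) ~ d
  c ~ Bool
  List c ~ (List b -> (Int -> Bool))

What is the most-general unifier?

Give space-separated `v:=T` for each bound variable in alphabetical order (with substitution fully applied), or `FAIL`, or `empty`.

step 1: unify List (Int -> b) ~ ((Bool -> c) -> b)  [subst: {-} | 3 pending]
  clash: List (Int -> b) vs ((Bool -> c) -> b)

Answer: FAIL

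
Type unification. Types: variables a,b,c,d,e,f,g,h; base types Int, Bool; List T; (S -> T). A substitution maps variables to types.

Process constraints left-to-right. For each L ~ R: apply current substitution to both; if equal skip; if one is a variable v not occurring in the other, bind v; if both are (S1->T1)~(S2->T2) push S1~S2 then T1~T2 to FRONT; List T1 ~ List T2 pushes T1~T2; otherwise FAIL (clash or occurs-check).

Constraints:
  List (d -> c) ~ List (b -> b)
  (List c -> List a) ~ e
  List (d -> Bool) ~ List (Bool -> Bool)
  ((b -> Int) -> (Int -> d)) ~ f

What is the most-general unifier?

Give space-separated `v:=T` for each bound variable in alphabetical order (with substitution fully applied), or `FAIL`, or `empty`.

step 1: unify List (d -> c) ~ List (b -> b)  [subst: {-} | 3 pending]
  -> decompose List: push (d -> c)~(b -> b)
step 2: unify (d -> c) ~ (b -> b)  [subst: {-} | 3 pending]
  -> decompose arrow: push d~b, c~b
step 3: unify d ~ b  [subst: {-} | 4 pending]
  bind d := b
step 4: unify c ~ b  [subst: {d:=b} | 3 pending]
  bind c := b
step 5: unify (List b -> List a) ~ e  [subst: {d:=b, c:=b} | 2 pending]
  bind e := (List b -> List a)
step 6: unify List (b -> Bool) ~ List (Bool -> Bool)  [subst: {d:=b, c:=b, e:=(List b -> List a)} | 1 pending]
  -> decompose List: push (b -> Bool)~(Bool -> Bool)
step 7: unify (b -> Bool) ~ (Bool -> Bool)  [subst: {d:=b, c:=b, e:=(List b -> List a)} | 1 pending]
  -> decompose arrow: push b~Bool, Bool~Bool
step 8: unify b ~ Bool  [subst: {d:=b, c:=b, e:=(List b -> List a)} | 2 pending]
  bind b := Bool
step 9: unify Bool ~ Bool  [subst: {d:=b, c:=b, e:=(List b -> List a), b:=Bool} | 1 pending]
  -> identical, skip
step 10: unify ((Bool -> Int) -> (Int -> Bool)) ~ f  [subst: {d:=b, c:=b, e:=(List b -> List a), b:=Bool} | 0 pending]
  bind f := ((Bool -> Int) -> (Int -> Bool))

Answer: b:=Bool c:=Bool d:=Bool e:=(List Bool -> List a) f:=((Bool -> Int) -> (Int -> Bool))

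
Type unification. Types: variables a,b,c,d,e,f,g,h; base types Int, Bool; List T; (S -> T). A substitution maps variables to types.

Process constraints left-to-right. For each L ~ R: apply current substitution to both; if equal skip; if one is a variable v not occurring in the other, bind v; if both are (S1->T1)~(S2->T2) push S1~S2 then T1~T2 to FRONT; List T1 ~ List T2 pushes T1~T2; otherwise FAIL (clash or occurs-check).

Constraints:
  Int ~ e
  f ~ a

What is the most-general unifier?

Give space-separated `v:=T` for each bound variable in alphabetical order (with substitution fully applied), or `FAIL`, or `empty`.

Answer: e:=Int f:=a

Derivation:
step 1: unify Int ~ e  [subst: {-} | 1 pending]
  bind e := Int
step 2: unify f ~ a  [subst: {e:=Int} | 0 pending]
  bind f := a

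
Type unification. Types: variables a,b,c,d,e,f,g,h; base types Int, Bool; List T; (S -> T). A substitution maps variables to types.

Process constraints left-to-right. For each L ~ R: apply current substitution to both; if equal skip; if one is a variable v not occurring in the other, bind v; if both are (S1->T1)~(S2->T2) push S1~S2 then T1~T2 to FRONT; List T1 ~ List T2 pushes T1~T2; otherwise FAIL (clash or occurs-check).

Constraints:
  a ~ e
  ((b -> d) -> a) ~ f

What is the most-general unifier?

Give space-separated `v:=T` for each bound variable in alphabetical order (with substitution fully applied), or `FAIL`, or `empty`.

Answer: a:=e f:=((b -> d) -> e)

Derivation:
step 1: unify a ~ e  [subst: {-} | 1 pending]
  bind a := e
step 2: unify ((b -> d) -> e) ~ f  [subst: {a:=e} | 0 pending]
  bind f := ((b -> d) -> e)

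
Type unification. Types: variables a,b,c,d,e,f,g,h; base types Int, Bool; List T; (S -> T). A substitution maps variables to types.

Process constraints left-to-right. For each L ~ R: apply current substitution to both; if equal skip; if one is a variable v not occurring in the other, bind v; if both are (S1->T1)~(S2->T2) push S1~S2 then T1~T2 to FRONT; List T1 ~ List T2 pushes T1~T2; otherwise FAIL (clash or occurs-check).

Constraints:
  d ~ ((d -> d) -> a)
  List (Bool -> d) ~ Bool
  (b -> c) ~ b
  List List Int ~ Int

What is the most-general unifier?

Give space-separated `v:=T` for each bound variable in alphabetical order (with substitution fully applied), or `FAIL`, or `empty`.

step 1: unify d ~ ((d -> d) -> a)  [subst: {-} | 3 pending]
  occurs-check fail: d in ((d -> d) -> a)

Answer: FAIL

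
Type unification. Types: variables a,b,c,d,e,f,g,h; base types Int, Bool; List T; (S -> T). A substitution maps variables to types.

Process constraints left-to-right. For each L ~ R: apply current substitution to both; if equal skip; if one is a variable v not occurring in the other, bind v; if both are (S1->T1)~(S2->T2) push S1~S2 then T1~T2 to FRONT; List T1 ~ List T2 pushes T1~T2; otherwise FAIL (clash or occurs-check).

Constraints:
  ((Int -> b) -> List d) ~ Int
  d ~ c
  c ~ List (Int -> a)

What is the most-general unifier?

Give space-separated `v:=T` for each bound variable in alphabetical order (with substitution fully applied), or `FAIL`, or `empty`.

step 1: unify ((Int -> b) -> List d) ~ Int  [subst: {-} | 2 pending]
  clash: ((Int -> b) -> List d) vs Int

Answer: FAIL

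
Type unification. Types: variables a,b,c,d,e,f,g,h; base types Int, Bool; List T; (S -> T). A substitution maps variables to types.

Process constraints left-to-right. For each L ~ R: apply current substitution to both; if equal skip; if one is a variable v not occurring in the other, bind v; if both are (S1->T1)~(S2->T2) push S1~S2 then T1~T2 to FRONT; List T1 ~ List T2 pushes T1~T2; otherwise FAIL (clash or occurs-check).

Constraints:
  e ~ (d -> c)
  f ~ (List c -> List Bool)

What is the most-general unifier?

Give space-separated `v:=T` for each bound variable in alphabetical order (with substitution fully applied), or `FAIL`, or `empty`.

step 1: unify e ~ (d -> c)  [subst: {-} | 1 pending]
  bind e := (d -> c)
step 2: unify f ~ (List c -> List Bool)  [subst: {e:=(d -> c)} | 0 pending]
  bind f := (List c -> List Bool)

Answer: e:=(d -> c) f:=(List c -> List Bool)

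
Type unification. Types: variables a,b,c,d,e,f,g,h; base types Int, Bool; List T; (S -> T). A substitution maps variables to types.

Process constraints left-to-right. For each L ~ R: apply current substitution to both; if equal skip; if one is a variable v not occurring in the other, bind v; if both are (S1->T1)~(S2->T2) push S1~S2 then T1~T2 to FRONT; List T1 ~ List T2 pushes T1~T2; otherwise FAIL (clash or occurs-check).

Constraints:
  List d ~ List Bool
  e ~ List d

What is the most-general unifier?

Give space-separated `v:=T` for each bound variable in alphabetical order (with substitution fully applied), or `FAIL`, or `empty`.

Answer: d:=Bool e:=List Bool

Derivation:
step 1: unify List d ~ List Bool  [subst: {-} | 1 pending]
  -> decompose List: push d~Bool
step 2: unify d ~ Bool  [subst: {-} | 1 pending]
  bind d := Bool
step 3: unify e ~ List Bool  [subst: {d:=Bool} | 0 pending]
  bind e := List Bool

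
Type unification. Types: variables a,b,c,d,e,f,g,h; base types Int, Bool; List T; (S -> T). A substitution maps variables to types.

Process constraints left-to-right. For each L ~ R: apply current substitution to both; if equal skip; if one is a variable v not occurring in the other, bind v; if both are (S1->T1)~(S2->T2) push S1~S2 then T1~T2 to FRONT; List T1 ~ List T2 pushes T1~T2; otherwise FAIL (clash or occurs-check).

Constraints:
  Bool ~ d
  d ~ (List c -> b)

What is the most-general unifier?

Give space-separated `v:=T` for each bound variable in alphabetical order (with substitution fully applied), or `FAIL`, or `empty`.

step 1: unify Bool ~ d  [subst: {-} | 1 pending]
  bind d := Bool
step 2: unify Bool ~ (List c -> b)  [subst: {d:=Bool} | 0 pending]
  clash: Bool vs (List c -> b)

Answer: FAIL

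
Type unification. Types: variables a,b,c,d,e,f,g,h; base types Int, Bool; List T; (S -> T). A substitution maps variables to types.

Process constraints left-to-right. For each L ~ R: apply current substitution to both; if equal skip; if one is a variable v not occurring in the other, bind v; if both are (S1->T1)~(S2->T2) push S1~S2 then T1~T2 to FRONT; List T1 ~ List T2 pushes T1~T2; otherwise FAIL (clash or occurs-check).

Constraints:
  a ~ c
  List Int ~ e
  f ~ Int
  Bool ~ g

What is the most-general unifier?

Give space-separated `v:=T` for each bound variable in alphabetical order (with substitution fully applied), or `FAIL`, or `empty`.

step 1: unify a ~ c  [subst: {-} | 3 pending]
  bind a := c
step 2: unify List Int ~ e  [subst: {a:=c} | 2 pending]
  bind e := List Int
step 3: unify f ~ Int  [subst: {a:=c, e:=List Int} | 1 pending]
  bind f := Int
step 4: unify Bool ~ g  [subst: {a:=c, e:=List Int, f:=Int} | 0 pending]
  bind g := Bool

Answer: a:=c e:=List Int f:=Int g:=Bool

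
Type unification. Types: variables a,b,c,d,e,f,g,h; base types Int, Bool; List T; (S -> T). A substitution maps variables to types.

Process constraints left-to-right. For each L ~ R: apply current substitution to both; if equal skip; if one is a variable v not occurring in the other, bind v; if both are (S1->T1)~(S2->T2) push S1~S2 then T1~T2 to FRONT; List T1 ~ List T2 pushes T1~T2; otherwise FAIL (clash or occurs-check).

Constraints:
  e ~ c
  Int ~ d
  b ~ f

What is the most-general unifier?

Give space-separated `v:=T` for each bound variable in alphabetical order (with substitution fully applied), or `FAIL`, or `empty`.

step 1: unify e ~ c  [subst: {-} | 2 pending]
  bind e := c
step 2: unify Int ~ d  [subst: {e:=c} | 1 pending]
  bind d := Int
step 3: unify b ~ f  [subst: {e:=c, d:=Int} | 0 pending]
  bind b := f

Answer: b:=f d:=Int e:=c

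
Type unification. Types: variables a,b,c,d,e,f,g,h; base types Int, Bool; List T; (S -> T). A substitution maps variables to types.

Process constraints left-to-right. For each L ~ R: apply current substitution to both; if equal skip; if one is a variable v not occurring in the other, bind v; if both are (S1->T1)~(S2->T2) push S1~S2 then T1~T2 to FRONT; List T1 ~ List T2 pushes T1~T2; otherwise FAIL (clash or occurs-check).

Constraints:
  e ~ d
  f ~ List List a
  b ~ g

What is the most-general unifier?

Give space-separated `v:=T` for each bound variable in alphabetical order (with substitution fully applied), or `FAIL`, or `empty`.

Answer: b:=g e:=d f:=List List a

Derivation:
step 1: unify e ~ d  [subst: {-} | 2 pending]
  bind e := d
step 2: unify f ~ List List a  [subst: {e:=d} | 1 pending]
  bind f := List List a
step 3: unify b ~ g  [subst: {e:=d, f:=List List a} | 0 pending]
  bind b := g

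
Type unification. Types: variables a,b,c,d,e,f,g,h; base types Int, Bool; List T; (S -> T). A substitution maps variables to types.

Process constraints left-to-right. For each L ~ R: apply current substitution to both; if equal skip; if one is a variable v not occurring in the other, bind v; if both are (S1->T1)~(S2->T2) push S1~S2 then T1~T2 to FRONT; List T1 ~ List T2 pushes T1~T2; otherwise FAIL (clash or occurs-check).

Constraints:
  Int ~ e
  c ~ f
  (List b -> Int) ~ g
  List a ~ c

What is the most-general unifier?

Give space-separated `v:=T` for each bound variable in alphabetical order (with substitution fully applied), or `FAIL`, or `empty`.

Answer: c:=List a e:=Int f:=List a g:=(List b -> Int)

Derivation:
step 1: unify Int ~ e  [subst: {-} | 3 pending]
  bind e := Int
step 2: unify c ~ f  [subst: {e:=Int} | 2 pending]
  bind c := f
step 3: unify (List b -> Int) ~ g  [subst: {e:=Int, c:=f} | 1 pending]
  bind g := (List b -> Int)
step 4: unify List a ~ f  [subst: {e:=Int, c:=f, g:=(List b -> Int)} | 0 pending]
  bind f := List a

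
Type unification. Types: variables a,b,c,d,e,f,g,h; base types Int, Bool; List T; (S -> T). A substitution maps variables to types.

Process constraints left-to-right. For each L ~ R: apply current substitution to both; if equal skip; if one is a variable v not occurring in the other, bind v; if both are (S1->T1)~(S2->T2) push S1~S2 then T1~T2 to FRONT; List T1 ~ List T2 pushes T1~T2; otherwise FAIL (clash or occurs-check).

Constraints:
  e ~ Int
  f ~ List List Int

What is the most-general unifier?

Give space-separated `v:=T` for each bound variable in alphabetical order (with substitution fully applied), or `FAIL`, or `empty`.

Answer: e:=Int f:=List List Int

Derivation:
step 1: unify e ~ Int  [subst: {-} | 1 pending]
  bind e := Int
step 2: unify f ~ List List Int  [subst: {e:=Int} | 0 pending]
  bind f := List List Int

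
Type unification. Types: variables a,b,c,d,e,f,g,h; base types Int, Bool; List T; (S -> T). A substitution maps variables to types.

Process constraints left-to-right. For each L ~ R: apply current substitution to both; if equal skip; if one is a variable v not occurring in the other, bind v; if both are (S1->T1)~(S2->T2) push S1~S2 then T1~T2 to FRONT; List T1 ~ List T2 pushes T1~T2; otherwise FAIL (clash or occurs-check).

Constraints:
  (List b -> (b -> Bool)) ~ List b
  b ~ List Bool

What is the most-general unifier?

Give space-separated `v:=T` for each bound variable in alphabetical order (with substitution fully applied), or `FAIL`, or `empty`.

step 1: unify (List b -> (b -> Bool)) ~ List b  [subst: {-} | 1 pending]
  clash: (List b -> (b -> Bool)) vs List b

Answer: FAIL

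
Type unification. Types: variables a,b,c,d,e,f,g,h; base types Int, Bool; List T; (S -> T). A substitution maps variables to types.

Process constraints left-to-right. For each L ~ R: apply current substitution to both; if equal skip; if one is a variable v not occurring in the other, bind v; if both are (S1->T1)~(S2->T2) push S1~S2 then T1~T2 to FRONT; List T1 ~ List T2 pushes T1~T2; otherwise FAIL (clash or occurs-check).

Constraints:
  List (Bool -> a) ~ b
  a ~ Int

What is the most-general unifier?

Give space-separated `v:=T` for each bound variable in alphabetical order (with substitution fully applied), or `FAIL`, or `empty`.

step 1: unify List (Bool -> a) ~ b  [subst: {-} | 1 pending]
  bind b := List (Bool -> a)
step 2: unify a ~ Int  [subst: {b:=List (Bool -> a)} | 0 pending]
  bind a := Int

Answer: a:=Int b:=List (Bool -> Int)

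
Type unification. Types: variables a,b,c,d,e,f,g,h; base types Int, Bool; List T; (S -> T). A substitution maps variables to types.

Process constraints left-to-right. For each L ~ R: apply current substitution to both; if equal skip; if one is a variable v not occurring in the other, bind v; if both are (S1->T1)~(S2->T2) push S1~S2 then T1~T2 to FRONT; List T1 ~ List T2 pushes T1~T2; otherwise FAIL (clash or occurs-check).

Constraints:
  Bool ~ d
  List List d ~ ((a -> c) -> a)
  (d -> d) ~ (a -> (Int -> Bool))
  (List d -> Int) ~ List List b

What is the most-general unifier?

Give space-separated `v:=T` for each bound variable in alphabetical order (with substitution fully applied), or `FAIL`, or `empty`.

step 1: unify Bool ~ d  [subst: {-} | 3 pending]
  bind d := Bool
step 2: unify List List Bool ~ ((a -> c) -> a)  [subst: {d:=Bool} | 2 pending]
  clash: List List Bool vs ((a -> c) -> a)

Answer: FAIL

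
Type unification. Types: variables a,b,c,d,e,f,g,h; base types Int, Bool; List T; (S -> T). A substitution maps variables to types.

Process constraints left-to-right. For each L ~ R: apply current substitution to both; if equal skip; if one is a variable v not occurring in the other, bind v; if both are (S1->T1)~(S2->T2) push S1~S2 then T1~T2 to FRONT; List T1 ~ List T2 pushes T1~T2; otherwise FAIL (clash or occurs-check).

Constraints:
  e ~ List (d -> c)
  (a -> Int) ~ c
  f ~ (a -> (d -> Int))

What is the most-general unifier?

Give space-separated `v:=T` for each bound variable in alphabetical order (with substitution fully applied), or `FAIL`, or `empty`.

step 1: unify e ~ List (d -> c)  [subst: {-} | 2 pending]
  bind e := List (d -> c)
step 2: unify (a -> Int) ~ c  [subst: {e:=List (d -> c)} | 1 pending]
  bind c := (a -> Int)
step 3: unify f ~ (a -> (d -> Int))  [subst: {e:=List (d -> c), c:=(a -> Int)} | 0 pending]
  bind f := (a -> (d -> Int))

Answer: c:=(a -> Int) e:=List (d -> (a -> Int)) f:=(a -> (d -> Int))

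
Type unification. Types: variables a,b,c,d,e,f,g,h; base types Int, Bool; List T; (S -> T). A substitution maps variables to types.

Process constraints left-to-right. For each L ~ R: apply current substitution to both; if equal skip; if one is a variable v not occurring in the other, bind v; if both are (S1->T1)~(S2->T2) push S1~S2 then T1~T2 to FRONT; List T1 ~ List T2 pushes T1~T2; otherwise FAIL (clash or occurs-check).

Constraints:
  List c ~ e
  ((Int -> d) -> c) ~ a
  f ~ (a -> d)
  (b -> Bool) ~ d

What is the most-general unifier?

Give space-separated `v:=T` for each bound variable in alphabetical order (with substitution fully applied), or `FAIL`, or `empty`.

step 1: unify List c ~ e  [subst: {-} | 3 pending]
  bind e := List c
step 2: unify ((Int -> d) -> c) ~ a  [subst: {e:=List c} | 2 pending]
  bind a := ((Int -> d) -> c)
step 3: unify f ~ (((Int -> d) -> c) -> d)  [subst: {e:=List c, a:=((Int -> d) -> c)} | 1 pending]
  bind f := (((Int -> d) -> c) -> d)
step 4: unify (b -> Bool) ~ d  [subst: {e:=List c, a:=((Int -> d) -> c), f:=(((Int -> d) -> c) -> d)} | 0 pending]
  bind d := (b -> Bool)

Answer: a:=((Int -> (b -> Bool)) -> c) d:=(b -> Bool) e:=List c f:=(((Int -> (b -> Bool)) -> c) -> (b -> Bool))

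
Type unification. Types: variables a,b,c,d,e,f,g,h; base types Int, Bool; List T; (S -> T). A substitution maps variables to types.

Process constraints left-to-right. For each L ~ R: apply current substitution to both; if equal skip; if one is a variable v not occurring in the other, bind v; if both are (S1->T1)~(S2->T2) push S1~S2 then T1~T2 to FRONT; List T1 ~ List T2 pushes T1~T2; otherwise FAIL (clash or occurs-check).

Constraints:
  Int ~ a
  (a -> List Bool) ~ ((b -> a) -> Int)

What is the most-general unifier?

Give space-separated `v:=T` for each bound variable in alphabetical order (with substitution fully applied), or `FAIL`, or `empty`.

Answer: FAIL

Derivation:
step 1: unify Int ~ a  [subst: {-} | 1 pending]
  bind a := Int
step 2: unify (Int -> List Bool) ~ ((b -> Int) -> Int)  [subst: {a:=Int} | 0 pending]
  -> decompose arrow: push Int~(b -> Int), List Bool~Int
step 3: unify Int ~ (b -> Int)  [subst: {a:=Int} | 1 pending]
  clash: Int vs (b -> Int)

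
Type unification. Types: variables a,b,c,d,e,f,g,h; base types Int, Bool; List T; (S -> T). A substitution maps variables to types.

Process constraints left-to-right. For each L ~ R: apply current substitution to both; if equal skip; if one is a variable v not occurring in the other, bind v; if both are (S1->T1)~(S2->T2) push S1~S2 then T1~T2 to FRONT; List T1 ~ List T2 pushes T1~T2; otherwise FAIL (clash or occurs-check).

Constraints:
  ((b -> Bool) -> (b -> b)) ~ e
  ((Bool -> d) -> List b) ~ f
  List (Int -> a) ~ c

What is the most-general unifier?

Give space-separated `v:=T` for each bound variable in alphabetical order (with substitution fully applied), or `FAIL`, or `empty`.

Answer: c:=List (Int -> a) e:=((b -> Bool) -> (b -> b)) f:=((Bool -> d) -> List b)

Derivation:
step 1: unify ((b -> Bool) -> (b -> b)) ~ e  [subst: {-} | 2 pending]
  bind e := ((b -> Bool) -> (b -> b))
step 2: unify ((Bool -> d) -> List b) ~ f  [subst: {e:=((b -> Bool) -> (b -> b))} | 1 pending]
  bind f := ((Bool -> d) -> List b)
step 3: unify List (Int -> a) ~ c  [subst: {e:=((b -> Bool) -> (b -> b)), f:=((Bool -> d) -> List b)} | 0 pending]
  bind c := List (Int -> a)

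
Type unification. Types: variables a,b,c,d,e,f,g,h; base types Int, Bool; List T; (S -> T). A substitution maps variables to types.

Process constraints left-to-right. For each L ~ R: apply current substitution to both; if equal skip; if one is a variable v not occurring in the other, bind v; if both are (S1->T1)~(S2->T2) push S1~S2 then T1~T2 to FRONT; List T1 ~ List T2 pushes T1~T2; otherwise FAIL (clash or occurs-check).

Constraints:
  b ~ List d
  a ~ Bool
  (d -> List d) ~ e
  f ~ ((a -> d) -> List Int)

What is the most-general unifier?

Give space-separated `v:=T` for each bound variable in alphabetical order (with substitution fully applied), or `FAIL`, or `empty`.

step 1: unify b ~ List d  [subst: {-} | 3 pending]
  bind b := List d
step 2: unify a ~ Bool  [subst: {b:=List d} | 2 pending]
  bind a := Bool
step 3: unify (d -> List d) ~ e  [subst: {b:=List d, a:=Bool} | 1 pending]
  bind e := (d -> List d)
step 4: unify f ~ ((Bool -> d) -> List Int)  [subst: {b:=List d, a:=Bool, e:=(d -> List d)} | 0 pending]
  bind f := ((Bool -> d) -> List Int)

Answer: a:=Bool b:=List d e:=(d -> List d) f:=((Bool -> d) -> List Int)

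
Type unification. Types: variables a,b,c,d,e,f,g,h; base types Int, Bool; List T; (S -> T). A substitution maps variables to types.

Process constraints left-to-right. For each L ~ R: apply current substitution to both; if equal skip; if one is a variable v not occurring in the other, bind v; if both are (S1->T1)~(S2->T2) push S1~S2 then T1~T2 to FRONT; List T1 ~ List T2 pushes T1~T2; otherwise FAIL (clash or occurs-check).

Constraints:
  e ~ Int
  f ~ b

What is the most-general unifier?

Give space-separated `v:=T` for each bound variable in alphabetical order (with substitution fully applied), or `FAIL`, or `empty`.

Answer: e:=Int f:=b

Derivation:
step 1: unify e ~ Int  [subst: {-} | 1 pending]
  bind e := Int
step 2: unify f ~ b  [subst: {e:=Int} | 0 pending]
  bind f := b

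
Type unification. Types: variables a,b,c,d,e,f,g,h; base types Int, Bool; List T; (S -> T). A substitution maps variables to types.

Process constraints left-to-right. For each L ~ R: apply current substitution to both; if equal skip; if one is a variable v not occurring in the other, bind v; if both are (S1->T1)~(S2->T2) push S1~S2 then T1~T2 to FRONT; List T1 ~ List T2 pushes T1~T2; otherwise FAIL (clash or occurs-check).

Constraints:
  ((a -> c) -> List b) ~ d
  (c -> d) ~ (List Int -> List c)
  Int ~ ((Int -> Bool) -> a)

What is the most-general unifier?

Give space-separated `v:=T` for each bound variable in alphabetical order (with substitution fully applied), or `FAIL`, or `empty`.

Answer: FAIL

Derivation:
step 1: unify ((a -> c) -> List b) ~ d  [subst: {-} | 2 pending]
  bind d := ((a -> c) -> List b)
step 2: unify (c -> ((a -> c) -> List b)) ~ (List Int -> List c)  [subst: {d:=((a -> c) -> List b)} | 1 pending]
  -> decompose arrow: push c~List Int, ((a -> c) -> List b)~List c
step 3: unify c ~ List Int  [subst: {d:=((a -> c) -> List b)} | 2 pending]
  bind c := List Int
step 4: unify ((a -> List Int) -> List b) ~ List List Int  [subst: {d:=((a -> c) -> List b), c:=List Int} | 1 pending]
  clash: ((a -> List Int) -> List b) vs List List Int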